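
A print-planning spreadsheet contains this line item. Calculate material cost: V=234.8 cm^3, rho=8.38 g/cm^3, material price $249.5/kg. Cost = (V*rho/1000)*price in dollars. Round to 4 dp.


Mass = 234.8*8.38/1000 = 1.967624 kg
Cost = 1.967624 * 249.5 = 490.9222 $


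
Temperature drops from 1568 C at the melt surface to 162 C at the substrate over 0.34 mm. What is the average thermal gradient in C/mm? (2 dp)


G = (1568-162)/0.34 = 4135.29 C/mm


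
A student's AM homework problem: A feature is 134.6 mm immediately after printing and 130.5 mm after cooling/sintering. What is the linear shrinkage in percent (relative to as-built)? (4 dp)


Shrinkage = ((134.6-130.5)/134.6)*100 = 3.0461 %


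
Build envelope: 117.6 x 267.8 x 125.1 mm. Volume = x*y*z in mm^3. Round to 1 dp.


V = 117.6 * 267.8 * 125.1 = 3939809.3 mm^3


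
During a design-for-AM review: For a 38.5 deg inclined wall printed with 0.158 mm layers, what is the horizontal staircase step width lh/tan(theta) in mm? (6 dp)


step = 0.158 / tan(38.5) = 0.198633 mm


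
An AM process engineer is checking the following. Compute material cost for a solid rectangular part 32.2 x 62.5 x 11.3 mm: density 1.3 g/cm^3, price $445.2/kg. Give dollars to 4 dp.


V = 32.2 * 62.5 * 11.3 = 22741.25 mm^3 = 22.74125 cm^3
Mass = 22.74125 * 1.3 / 1000 = 0.02956363 kg
Cost = 0.02956363 * 445.2 = 13.1617 $


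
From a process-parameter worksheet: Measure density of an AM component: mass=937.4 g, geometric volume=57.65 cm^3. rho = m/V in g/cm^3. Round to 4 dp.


rho = 937.4 / 57.65 = 16.2602 g/cm^3


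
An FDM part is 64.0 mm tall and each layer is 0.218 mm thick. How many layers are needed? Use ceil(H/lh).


Layers = ceil(64.0/0.218) = 294


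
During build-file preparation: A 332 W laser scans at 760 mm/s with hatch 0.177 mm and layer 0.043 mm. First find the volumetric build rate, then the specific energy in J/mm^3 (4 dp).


Build rate = 760 * 0.177 * 0.043 = 5.78436 mm^3/s
SE = 332 / 5.78436 = 57.3962 J/mm^3


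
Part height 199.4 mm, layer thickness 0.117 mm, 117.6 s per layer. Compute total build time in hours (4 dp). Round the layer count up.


Layers = ceil(199.4/0.117) = 1705
t = 1705 * 117.6 / 3600 = 55.6967 hrs


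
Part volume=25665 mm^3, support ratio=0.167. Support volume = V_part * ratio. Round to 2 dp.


V_support = 25665 * 0.167 = 4286.06 mm^3


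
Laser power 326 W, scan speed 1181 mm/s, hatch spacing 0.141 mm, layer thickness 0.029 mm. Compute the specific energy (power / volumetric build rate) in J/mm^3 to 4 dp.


Build rate = 1181 * 0.141 * 0.029 = 4.829109 mm^3/s
SE = 326 / 4.829109 = 67.5073 J/mm^3


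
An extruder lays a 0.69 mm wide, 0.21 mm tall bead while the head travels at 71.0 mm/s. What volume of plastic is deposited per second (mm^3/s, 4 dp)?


Rate = 0.69 * 0.21 * 71.0 = 10.2879 mm^3/s


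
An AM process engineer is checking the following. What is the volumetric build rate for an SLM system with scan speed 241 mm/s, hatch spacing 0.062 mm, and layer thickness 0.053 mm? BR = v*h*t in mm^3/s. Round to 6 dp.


Rate = 241 * 0.062 * 0.053 = 0.791926 mm^3/s


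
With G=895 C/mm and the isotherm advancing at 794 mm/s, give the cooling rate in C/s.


CR = 895 * 794 = 710630 C/s


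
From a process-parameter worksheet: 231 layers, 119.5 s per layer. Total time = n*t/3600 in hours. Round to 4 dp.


t = 231 * 119.5 / 3600 = 7.6679 hrs


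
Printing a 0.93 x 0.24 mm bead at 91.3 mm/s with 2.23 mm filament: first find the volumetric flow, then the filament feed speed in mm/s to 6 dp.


Q = 0.93 * 0.24 * 91.3 = 20.37816 mm^3/s
A_fil = pi*(2.23/2)^2 = 3.90570653 mm^2
v_feed = 20.37816 / 3.90570653 = 5.217535 mm/s


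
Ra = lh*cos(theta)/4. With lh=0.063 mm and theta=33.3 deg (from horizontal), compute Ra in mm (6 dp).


Ra = 0.063 * cos(33.3) / 4 = 0.013164 mm


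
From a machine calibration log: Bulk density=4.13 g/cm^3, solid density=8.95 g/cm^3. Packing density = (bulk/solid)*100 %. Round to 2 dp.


Packing = (4.13/8.95)*100 = 46.15 %


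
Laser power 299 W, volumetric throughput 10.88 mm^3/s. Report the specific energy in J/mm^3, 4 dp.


SE = 299 / 10.88 = 27.4816 J/mm^3


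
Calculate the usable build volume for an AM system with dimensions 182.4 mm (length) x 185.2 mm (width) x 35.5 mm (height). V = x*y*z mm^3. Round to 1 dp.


V = 182.4 * 185.2 * 35.5 = 1199207.0 mm^3


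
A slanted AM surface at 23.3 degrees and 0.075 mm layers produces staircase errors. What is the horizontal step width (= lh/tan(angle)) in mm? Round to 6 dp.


step = 0.075 / tan(23.3) = 0.174148 mm


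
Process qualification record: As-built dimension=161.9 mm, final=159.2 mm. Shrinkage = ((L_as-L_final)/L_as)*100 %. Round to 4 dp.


Shrinkage = ((161.9-159.2)/161.9)*100 = 1.6677 %


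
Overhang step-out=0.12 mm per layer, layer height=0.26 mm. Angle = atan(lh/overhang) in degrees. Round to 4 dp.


angle = atan(0.26/0.12) = 65.2249 degrees


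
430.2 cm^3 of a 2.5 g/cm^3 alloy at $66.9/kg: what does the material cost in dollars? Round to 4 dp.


Mass = 430.2*2.5/1000 = 1.0755 kg
Cost = 1.0755 * 66.9 = 71.951 $


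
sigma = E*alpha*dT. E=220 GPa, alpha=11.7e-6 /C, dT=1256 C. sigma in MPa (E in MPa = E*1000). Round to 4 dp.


sigma = 220*1000 * 11.7e-6 * 1256 = 3232.944 MPa


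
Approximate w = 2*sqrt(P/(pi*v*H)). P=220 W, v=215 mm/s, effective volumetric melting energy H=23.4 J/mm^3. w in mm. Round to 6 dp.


w = 2*sqrt(220/(pi*215*23.4)) = 0.23596 mm


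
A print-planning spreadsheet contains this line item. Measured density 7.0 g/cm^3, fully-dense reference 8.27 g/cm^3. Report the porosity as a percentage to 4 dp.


Porosity = (1-7.0/8.27)*100 = 15.3567 %


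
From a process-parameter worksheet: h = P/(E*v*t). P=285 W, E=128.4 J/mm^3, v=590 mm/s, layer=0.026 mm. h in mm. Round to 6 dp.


h = 285 / (128.4*590*0.026) = 0.144695 mm


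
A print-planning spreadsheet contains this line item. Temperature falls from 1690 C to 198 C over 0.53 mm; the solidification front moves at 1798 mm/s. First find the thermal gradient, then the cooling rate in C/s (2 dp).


G = (1690-198)/0.53 = 2815.09433962 C/mm
CR = 2815.09433962 * 1798 = 5061539.62 C/s


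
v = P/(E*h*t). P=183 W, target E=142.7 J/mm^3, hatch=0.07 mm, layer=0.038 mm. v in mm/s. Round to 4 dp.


v = 183 / (142.7*0.07*0.038) = 482.1093 mm/s


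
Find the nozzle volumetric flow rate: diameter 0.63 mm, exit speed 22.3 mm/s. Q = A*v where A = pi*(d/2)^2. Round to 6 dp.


A = pi*(0.63/2)^2 = 0.31172453 mm^2
Q = 0.31172453 * 22.3 = 6.951457 mm^3/s


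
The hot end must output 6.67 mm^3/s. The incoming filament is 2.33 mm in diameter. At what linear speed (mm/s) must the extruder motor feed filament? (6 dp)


A = pi*(2.33/2)^2 = 4.263848
v = 6.67 / 4.263848 = 1.564315 mm/s


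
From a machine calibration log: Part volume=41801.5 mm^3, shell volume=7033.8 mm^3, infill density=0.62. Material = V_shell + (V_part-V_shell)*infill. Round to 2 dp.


V_infill = (41801.5 - 7033.8) * 0.62 = 21555.97
V_total = 7033.8 + 21555.97 = 28589.77 mm^3


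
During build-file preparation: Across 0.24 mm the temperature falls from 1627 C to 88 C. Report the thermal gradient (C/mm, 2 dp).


G = (1627-88)/0.24 = 6412.5 C/mm


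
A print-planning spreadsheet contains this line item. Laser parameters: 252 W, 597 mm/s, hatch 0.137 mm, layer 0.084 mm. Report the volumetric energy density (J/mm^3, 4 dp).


E = 252 / (597*0.137*0.084) = 36.6797 J/mm^3


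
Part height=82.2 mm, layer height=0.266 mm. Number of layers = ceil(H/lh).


Layers = ceil(82.2/0.266) = 310


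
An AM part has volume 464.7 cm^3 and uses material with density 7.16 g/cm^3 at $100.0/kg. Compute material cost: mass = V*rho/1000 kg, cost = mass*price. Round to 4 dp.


Mass = 464.7*7.16/1000 = 3.327252 kg
Cost = 3.327252 * 100.0 = 332.7252 $


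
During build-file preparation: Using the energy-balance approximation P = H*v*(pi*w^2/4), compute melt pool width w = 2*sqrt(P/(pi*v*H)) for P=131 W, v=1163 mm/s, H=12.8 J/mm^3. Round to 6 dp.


w = 2*sqrt(131/(pi*1163*12.8)) = 0.105851 mm


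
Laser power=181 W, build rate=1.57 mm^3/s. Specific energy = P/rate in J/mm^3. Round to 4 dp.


SE = 181 / 1.57 = 115.2866 J/mm^3


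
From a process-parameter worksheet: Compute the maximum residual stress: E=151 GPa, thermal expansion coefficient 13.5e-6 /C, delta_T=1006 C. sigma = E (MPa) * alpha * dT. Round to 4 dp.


sigma = 151*1000 * 13.5e-6 * 1006 = 2050.731 MPa


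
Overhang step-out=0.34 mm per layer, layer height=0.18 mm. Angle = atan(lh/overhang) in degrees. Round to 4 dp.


angle = atan(0.18/0.34) = 27.8973 degrees


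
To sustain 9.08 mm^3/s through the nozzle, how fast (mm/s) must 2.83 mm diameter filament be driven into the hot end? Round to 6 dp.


A = pi*(2.83/2)^2 = 6.290175
v = 9.08 / 6.290175 = 1.443521 mm/s


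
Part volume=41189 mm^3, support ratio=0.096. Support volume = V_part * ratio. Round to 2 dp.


V_support = 41189 * 0.096 = 3954.14 mm^3


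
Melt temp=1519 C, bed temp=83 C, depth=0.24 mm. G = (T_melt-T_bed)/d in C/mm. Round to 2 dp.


G = (1519-83)/0.24 = 5983.33 C/mm


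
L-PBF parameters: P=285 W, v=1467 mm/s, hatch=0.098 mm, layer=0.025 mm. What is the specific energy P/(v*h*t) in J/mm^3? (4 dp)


Build rate = 1467 * 0.098 * 0.025 = 3.59415 mm^3/s
SE = 285 / 3.59415 = 79.2955 J/mm^3


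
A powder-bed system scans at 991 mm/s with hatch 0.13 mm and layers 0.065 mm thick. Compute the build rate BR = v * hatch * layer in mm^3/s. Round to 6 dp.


Rate = 991 * 0.13 * 0.065 = 8.37395 mm^3/s


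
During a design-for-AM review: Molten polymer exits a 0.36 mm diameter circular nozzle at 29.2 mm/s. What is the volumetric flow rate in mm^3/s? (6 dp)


A = pi*(0.36/2)^2 = 0.1017876 mm^2
Q = 0.1017876 * 29.2 = 2.972198 mm^3/s


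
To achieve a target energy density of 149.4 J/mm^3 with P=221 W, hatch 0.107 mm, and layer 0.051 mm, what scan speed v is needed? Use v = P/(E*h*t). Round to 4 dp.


v = 221 / (149.4*0.107*0.051) = 271.0739 mm/s


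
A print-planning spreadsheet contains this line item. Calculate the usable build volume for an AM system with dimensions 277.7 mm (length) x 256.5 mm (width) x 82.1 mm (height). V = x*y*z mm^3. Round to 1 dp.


V = 277.7 * 256.5 * 82.1 = 5847987.1 mm^3


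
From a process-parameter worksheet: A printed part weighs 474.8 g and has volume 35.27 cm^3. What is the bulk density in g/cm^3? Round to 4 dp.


rho = 474.8 / 35.27 = 13.4619 g/cm^3


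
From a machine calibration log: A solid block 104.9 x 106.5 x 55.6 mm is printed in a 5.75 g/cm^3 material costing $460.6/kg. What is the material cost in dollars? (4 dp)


V = 104.9 * 106.5 * 55.6 = 621154.86 mm^3 = 621.15486 cm^3
Mass = 621.15486 * 5.75 / 1000 = 3.57164045 kg
Cost = 3.57164045 * 460.6 = 1645.0976 $


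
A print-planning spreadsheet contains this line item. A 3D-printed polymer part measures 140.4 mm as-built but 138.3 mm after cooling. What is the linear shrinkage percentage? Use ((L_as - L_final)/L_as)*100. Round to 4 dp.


Shrinkage = ((140.4-138.3)/140.4)*100 = 1.4957 %


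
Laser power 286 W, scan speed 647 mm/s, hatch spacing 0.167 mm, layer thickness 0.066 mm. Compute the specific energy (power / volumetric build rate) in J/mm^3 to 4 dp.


Build rate = 647 * 0.167 * 0.066 = 7.131234 mm^3/s
SE = 286 / 7.131234 = 40.1053 J/mm^3


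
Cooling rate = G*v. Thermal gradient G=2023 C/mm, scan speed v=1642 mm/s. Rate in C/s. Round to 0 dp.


CR = 2023 * 1642 = 3321766 C/s


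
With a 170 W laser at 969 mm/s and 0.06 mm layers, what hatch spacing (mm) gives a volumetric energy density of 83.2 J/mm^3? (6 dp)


h = 170 / (83.2*969*0.06) = 0.035144 mm


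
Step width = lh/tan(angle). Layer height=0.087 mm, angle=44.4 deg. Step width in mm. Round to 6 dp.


step = 0.087 / tan(44.4) = 0.088841 mm


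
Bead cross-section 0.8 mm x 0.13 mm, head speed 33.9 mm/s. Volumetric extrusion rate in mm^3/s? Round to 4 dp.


Rate = 0.8 * 0.13 * 33.9 = 3.5256 mm^3/s


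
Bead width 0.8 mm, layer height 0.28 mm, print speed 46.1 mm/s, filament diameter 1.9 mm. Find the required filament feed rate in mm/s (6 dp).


Q = 0.8 * 0.28 * 46.1 = 10.3264 mm^3/s
A_fil = pi*(1.9/2)^2 = 2.83528737 mm^2
v_feed = 10.3264 / 2.83528737 = 3.6421 mm/s


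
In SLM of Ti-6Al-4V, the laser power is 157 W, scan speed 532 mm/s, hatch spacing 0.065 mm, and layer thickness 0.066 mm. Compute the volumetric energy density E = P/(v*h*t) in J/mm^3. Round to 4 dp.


E = 157 / (532*0.065*0.066) = 68.7909 J/mm^3


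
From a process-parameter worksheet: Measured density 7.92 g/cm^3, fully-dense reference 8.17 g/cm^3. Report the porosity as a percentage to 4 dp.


Porosity = (1-7.92/8.17)*100 = 3.06 %


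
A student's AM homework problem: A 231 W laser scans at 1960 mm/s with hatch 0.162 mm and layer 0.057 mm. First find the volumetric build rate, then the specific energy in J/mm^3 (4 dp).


Build rate = 1960 * 0.162 * 0.057 = 18.09864 mm^3/s
SE = 231 / 18.09864 = 12.7634 J/mm^3


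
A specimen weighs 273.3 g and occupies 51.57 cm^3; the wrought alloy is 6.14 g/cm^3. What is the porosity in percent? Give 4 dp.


rho_part = 273.3 / 51.57 = 5.29959279 g/cm^3
Porosity = (1 - 5.29959279/6.14)*100 = 13.6874 %


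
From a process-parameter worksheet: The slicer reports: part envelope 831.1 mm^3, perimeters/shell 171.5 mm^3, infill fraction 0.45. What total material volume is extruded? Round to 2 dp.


V_infill = (831.1 - 171.5) * 0.45 = 296.82
V_total = 171.5 + 296.82 = 468.32 mm^3


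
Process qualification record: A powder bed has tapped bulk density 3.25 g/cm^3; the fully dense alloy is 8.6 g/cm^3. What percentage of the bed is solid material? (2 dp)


Packing = (3.25/8.6)*100 = 37.79 %


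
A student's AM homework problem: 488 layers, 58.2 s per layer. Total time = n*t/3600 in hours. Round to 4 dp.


t = 488 * 58.2 / 3600 = 7.8893 hrs


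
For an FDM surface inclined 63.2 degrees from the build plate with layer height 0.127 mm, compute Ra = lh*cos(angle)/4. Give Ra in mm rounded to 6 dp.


Ra = 0.127 * cos(63.2) / 4 = 0.014315 mm


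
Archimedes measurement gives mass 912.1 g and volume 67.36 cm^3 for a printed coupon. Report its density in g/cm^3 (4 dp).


rho = 912.1 / 67.36 = 13.5407 g/cm^3


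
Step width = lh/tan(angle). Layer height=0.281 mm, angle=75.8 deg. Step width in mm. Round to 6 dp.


step = 0.281 / tan(75.8) = 0.071104 mm


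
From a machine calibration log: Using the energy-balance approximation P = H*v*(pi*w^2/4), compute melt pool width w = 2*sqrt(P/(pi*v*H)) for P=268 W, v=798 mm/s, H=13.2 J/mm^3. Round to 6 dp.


w = 2*sqrt(268/(pi*798*13.2)) = 0.179984 mm


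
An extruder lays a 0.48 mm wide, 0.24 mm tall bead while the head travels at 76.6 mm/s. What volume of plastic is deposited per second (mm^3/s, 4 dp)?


Rate = 0.48 * 0.24 * 76.6 = 8.8243 mm^3/s


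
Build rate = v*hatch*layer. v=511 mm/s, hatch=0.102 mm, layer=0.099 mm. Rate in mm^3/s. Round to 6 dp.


Rate = 511 * 0.102 * 0.099 = 5.160078 mm^3/s


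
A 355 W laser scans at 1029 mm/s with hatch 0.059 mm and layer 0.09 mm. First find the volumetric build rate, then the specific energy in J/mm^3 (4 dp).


Build rate = 1029 * 0.059 * 0.09 = 5.46399 mm^3/s
SE = 355 / 5.46399 = 64.9708 J/mm^3


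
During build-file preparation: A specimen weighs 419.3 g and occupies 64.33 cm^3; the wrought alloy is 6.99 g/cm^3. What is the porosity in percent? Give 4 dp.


rho_part = 419.3 / 64.33 = 6.5179543 g/cm^3
Porosity = (1 - 6.5179543/6.99)*100 = 6.7532 %


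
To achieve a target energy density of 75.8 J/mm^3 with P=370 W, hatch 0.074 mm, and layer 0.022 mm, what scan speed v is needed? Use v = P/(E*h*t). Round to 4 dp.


v = 370 / (75.8*0.074*0.022) = 2998.3209 mm/s


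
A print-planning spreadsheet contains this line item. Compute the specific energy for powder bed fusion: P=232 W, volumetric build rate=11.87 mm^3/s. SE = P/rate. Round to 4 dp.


SE = 232 / 11.87 = 19.5451 J/mm^3


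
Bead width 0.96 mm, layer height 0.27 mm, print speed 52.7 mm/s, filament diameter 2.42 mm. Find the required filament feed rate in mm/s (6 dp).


Q = 0.96 * 0.27 * 52.7 = 13.65984 mm^3/s
A_fil = pi*(2.42/2)^2 = 4.5996058 mm^2
v_feed = 13.65984 / 4.5996058 = 2.969785 mm/s


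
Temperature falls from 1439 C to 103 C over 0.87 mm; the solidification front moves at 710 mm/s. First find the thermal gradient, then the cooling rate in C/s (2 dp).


G = (1439-103)/0.87 = 1535.63218391 C/mm
CR = 1535.63218391 * 710 = 1090298.85 C/s


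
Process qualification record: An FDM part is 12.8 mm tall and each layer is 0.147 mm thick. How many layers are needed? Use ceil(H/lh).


Layers = ceil(12.8/0.147) = 88


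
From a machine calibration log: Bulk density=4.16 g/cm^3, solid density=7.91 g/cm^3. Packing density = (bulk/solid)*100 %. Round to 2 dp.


Packing = (4.16/7.91)*100 = 52.59 %


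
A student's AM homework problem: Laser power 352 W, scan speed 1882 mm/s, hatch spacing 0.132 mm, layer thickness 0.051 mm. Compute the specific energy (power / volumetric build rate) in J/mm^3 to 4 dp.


Build rate = 1882 * 0.132 * 0.051 = 12.669624 mm^3/s
SE = 352 / 12.669624 = 27.783 J/mm^3


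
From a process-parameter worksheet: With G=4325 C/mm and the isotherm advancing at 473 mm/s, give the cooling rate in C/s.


CR = 4325 * 473 = 2045725 C/s


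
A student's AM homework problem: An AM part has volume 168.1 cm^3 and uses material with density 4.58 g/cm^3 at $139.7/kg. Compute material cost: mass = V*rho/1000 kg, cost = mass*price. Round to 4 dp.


Mass = 168.1*4.58/1000 = 0.769898 kg
Cost = 0.769898 * 139.7 = 107.5548 $


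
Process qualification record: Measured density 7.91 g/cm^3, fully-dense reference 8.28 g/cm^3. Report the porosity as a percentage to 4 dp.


Porosity = (1-7.91/8.28)*100 = 4.4686 %


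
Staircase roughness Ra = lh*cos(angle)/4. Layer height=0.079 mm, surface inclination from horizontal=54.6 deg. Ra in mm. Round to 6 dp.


Ra = 0.079 * cos(54.6) / 4 = 0.011441 mm


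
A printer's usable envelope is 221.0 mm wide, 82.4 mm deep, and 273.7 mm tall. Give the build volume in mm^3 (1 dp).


V = 221.0 * 82.4 * 273.7 = 4984186.5 mm^3


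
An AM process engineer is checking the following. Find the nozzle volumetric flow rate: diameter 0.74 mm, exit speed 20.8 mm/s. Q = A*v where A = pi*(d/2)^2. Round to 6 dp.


A = pi*(0.74/2)^2 = 0.43008403 mm^2
Q = 0.43008403 * 20.8 = 8.945748 mm^3/s


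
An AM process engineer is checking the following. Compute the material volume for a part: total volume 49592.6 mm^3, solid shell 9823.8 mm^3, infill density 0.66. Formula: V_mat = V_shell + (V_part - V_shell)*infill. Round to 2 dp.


V_infill = (49592.6 - 9823.8) * 0.66 = 26247.41
V_total = 9823.8 + 26247.41 = 36071.21 mm^3


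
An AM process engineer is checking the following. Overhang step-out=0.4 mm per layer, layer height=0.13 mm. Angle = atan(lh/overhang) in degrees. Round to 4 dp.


angle = atan(0.13/0.4) = 18.0042 degrees


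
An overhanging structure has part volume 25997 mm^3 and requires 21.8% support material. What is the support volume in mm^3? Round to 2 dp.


V_support = 25997 * 0.218 = 5667.35 mm^3


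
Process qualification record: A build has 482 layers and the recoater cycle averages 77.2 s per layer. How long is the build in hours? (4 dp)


t = 482 * 77.2 / 3600 = 10.3362 hrs


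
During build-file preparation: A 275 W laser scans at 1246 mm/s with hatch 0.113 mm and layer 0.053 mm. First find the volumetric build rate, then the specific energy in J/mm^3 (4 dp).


Build rate = 1246 * 0.113 * 0.053 = 7.462294 mm^3/s
SE = 275 / 7.462294 = 36.8519 J/mm^3


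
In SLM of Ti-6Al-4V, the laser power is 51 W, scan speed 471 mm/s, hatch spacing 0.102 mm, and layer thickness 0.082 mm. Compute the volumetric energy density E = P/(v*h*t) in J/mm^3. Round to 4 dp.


E = 51 / (471*0.102*0.082) = 12.946 J/mm^3


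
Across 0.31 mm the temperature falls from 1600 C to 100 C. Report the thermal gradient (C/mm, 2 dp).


G = (1600-100)/0.31 = 4838.71 C/mm


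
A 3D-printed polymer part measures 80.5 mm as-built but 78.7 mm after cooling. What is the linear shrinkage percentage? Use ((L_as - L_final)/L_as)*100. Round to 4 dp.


Shrinkage = ((80.5-78.7)/80.5)*100 = 2.236 %


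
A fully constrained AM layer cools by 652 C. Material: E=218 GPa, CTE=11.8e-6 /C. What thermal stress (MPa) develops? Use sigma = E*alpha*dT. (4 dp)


sigma = 218*1000 * 11.8e-6 * 652 = 1677.2048 MPa


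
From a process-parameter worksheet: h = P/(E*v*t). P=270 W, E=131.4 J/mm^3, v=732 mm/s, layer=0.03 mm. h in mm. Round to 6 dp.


h = 270 / (131.4*732*0.03) = 0.09357 mm


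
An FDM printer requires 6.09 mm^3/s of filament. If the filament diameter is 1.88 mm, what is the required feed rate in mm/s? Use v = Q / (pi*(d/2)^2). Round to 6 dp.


A = pi*(1.88/2)^2 = 2.775911
v = 6.09 / 2.775911 = 2.193874 mm/s


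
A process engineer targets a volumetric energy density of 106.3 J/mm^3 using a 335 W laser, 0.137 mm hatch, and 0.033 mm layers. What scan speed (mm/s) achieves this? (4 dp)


v = 335 / (106.3*0.137*0.033) = 697.071 mm/s


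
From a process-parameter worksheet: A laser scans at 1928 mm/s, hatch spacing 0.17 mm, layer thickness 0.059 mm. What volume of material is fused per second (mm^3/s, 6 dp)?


Rate = 1928 * 0.17 * 0.059 = 19.33784 mm^3/s


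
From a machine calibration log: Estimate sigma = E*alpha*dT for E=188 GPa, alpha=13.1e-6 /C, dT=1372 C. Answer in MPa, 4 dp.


sigma = 188*1000 * 13.1e-6 * 1372 = 3378.9616 MPa


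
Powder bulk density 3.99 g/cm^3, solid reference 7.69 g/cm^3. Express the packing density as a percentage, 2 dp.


Packing = (3.99/7.69)*100 = 51.89 %


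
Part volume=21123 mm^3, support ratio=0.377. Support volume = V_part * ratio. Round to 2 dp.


V_support = 21123 * 0.377 = 7963.37 mm^3


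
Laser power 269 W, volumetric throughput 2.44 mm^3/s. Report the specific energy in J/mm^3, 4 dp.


SE = 269 / 2.44 = 110.2459 J/mm^3


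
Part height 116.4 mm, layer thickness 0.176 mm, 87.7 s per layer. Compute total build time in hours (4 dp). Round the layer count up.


Layers = ceil(116.4/0.176) = 662
t = 662 * 87.7 / 3600 = 16.1271 hrs


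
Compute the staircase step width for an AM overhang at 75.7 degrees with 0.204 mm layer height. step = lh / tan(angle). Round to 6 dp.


step = 0.204 / tan(75.7) = 0.051999 mm


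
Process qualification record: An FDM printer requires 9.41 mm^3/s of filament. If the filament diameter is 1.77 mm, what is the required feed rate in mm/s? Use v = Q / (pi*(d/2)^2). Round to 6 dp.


A = pi*(1.77/2)^2 = 2.460574
v = 9.41 / 2.460574 = 3.824311 mm/s


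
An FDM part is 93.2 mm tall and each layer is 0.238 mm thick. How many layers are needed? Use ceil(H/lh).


Layers = ceil(93.2/0.238) = 392


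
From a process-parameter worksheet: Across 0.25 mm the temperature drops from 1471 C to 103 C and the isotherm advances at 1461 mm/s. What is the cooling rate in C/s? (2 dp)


G = (1471-103)/0.25 = 5472.0 C/mm
CR = 5472.0 * 1461 = 7994592.0 C/s


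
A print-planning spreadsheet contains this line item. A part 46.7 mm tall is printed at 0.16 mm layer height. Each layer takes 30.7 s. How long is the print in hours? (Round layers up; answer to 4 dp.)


Layers = ceil(46.7/0.16) = 292
t = 292 * 30.7 / 3600 = 2.4901 hrs


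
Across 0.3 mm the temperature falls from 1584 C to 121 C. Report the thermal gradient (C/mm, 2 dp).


G = (1584-121)/0.3 = 4876.67 C/mm


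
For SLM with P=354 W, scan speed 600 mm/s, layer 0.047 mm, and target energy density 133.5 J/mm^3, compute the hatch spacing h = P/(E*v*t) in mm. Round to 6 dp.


h = 354 / (133.5*600*0.047) = 0.094031 mm


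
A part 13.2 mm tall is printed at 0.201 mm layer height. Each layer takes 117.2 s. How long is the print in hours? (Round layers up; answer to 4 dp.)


Layers = ceil(13.2/0.201) = 66
t = 66 * 117.2 / 3600 = 2.1487 hrs


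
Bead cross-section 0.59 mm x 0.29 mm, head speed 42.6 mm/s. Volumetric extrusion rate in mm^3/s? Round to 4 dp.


Rate = 0.59 * 0.29 * 42.6 = 7.2889 mm^3/s


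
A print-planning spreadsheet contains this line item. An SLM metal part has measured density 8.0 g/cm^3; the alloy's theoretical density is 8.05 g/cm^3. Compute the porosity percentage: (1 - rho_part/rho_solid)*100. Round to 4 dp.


Porosity = (1-8.0/8.05)*100 = 0.6211 %


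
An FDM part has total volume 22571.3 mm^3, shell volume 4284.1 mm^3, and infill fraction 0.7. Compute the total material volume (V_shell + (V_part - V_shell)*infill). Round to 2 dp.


V_infill = (22571.3 - 4284.1) * 0.7 = 12801.04
V_total = 4284.1 + 12801.04 = 17085.14 mm^3


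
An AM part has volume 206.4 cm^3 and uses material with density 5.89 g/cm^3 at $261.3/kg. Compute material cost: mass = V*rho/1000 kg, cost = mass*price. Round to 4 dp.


Mass = 206.4*5.89/1000 = 1.215696 kg
Cost = 1.215696 * 261.3 = 317.6614 $


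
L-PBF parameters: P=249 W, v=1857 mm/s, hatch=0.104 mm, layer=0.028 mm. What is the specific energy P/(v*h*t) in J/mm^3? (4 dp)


Build rate = 1857 * 0.104 * 0.028 = 5.407584 mm^3/s
SE = 249 / 5.407584 = 46.0464 J/mm^3


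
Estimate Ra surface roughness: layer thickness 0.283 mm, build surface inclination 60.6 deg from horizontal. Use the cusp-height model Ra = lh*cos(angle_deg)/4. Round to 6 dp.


Ra = 0.283 * cos(60.6) / 4 = 0.034731 mm


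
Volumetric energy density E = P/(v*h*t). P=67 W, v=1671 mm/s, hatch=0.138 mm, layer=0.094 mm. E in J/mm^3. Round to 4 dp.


E = 67 / (1671*0.138*0.094) = 3.0909 J/mm^3


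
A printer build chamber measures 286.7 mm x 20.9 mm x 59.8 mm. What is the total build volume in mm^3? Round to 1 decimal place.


V = 286.7 * 20.9 * 59.8 = 358323.4 mm^3


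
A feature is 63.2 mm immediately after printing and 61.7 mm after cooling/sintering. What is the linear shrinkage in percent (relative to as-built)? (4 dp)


Shrinkage = ((63.2-61.7)/63.2)*100 = 2.3734 %


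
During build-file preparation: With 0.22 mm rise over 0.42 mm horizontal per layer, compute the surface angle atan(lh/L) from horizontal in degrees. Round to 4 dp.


angle = atan(0.22/0.42) = 27.646 degrees


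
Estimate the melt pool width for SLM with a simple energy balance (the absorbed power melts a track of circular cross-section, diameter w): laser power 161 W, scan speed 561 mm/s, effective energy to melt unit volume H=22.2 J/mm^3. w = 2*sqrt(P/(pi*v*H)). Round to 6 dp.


w = 2*sqrt(161/(pi*561*22.2)) = 0.128295 mm


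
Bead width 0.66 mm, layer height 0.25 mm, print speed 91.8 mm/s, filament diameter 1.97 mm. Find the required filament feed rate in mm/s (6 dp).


Q = 0.66 * 0.25 * 91.8 = 15.147 mm^3/s
A_fil = pi*(1.97/2)^2 = 3.04805173 mm^2
v_feed = 15.147 / 3.04805173 = 4.969404 mm/s


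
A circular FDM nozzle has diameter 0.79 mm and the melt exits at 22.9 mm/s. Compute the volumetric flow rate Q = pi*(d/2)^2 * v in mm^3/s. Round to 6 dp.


A = pi*(0.79/2)^2 = 0.49016699 mm^2
Q = 0.49016699 * 22.9 = 11.224824 mm^3/s


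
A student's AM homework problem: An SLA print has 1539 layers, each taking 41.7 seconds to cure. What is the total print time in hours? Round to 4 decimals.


t = 1539 * 41.7 / 3600 = 17.8268 hrs


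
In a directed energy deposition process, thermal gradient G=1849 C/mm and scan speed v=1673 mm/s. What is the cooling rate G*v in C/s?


CR = 1849 * 1673 = 3093377 C/s


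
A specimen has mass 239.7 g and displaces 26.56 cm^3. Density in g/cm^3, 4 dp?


rho = 239.7 / 26.56 = 9.0248 g/cm^3


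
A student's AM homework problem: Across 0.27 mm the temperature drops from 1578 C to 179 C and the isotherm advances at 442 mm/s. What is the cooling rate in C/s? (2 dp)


G = (1578-179)/0.27 = 5181.48148148 C/mm
CR = 5181.48148148 * 442 = 2290214.81 C/s


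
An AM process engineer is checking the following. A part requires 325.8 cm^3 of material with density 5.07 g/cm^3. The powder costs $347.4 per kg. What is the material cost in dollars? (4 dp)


Mass = 325.8*5.07/1000 = 1.651806 kg
Cost = 1.651806 * 347.4 = 573.8374 $


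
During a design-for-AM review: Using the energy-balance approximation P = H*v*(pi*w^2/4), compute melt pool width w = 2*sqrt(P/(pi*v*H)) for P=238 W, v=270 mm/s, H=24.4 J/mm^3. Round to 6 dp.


w = 2*sqrt(238/(pi*270*24.4)) = 0.21447 mm


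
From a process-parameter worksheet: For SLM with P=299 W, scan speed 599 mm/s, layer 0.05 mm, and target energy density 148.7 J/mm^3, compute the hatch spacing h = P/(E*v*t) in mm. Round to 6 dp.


h = 299 / (148.7*599*0.05) = 0.067137 mm


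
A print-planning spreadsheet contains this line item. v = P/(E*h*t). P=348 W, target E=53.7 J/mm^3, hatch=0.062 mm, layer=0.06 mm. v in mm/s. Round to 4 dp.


v = 348 / (53.7*0.062*0.06) = 1742.0556 mm/s


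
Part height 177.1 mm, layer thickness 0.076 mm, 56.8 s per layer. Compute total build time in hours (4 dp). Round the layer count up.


Layers = ceil(177.1/0.076) = 2331
t = 2331 * 56.8 / 3600 = 36.778 hrs


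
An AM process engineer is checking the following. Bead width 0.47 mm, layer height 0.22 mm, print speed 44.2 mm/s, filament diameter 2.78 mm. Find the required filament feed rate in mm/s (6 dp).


Q = 0.47 * 0.22 * 44.2 = 4.57028 mm^3/s
A_fil = pi*(2.78/2)^2 = 6.06987117 mm^2
v_feed = 4.57028 / 6.06987117 = 0.752945 mm/s


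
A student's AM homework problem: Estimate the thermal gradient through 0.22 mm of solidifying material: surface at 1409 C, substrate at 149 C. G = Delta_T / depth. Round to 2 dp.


G = (1409-149)/0.22 = 5727.27 C/mm


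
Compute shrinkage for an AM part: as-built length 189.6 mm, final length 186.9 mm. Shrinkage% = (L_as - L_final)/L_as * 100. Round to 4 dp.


Shrinkage = ((189.6-186.9)/189.6)*100 = 1.4241 %


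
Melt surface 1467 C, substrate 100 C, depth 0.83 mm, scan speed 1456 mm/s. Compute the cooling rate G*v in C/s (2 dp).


G = (1467-100)/0.83 = 1646.98795181 C/mm
CR = 1646.98795181 * 1456 = 2398014.46 C/s


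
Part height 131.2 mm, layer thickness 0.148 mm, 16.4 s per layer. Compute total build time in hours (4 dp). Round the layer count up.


Layers = ceil(131.2/0.148) = 887
t = 887 * 16.4 / 3600 = 4.0408 hrs


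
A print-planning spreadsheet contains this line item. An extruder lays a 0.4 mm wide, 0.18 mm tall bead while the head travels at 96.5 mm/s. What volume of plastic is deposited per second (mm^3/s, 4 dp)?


Rate = 0.4 * 0.18 * 96.5 = 6.948 mm^3/s


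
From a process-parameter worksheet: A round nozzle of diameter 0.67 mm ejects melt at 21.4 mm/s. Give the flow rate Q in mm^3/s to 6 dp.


A = pi*(0.67/2)^2 = 0.35256524 mm^2
Q = 0.35256524 * 21.4 = 7.544896 mm^3/s


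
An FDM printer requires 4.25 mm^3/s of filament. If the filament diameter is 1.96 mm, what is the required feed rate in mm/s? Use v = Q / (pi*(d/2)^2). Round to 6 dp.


A = pi*(1.96/2)^2 = 3.017186
v = 4.25 / 3.017186 = 1.408597 mm/s


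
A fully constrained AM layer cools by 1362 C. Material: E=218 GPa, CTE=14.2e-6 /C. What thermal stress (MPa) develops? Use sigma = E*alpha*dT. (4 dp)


sigma = 218*1000 * 14.2e-6 * 1362 = 4216.2072 MPa


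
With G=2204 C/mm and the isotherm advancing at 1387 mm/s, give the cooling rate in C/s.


CR = 2204 * 1387 = 3056948 C/s


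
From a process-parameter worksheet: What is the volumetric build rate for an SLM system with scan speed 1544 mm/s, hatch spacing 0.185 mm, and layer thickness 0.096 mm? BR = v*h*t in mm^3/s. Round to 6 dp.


Rate = 1544 * 0.185 * 0.096 = 27.42144 mm^3/s


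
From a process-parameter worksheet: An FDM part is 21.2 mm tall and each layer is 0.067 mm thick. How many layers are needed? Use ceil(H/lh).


Layers = ceil(21.2/0.067) = 317


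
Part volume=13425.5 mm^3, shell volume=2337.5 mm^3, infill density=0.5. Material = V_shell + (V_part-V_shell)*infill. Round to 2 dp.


V_infill = (13425.5 - 2337.5) * 0.5 = 5544.0
V_total = 2337.5 + 5544.0 = 7881.5 mm^3


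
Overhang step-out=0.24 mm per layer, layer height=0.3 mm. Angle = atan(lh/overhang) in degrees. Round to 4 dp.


angle = atan(0.3/0.24) = 51.3402 degrees


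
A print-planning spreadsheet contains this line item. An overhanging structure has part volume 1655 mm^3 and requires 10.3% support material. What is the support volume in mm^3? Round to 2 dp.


V_support = 1655 * 0.103 = 170.47 mm^3


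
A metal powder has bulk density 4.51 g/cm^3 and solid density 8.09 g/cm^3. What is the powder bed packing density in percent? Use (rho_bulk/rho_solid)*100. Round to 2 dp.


Packing = (4.51/8.09)*100 = 55.75 %


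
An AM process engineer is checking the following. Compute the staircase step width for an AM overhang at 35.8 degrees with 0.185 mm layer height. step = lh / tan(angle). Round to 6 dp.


step = 0.185 / tan(35.8) = 0.256509 mm


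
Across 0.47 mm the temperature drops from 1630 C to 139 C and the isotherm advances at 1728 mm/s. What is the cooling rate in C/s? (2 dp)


G = (1630-139)/0.47 = 3172.34042553 C/mm
CR = 3172.34042553 * 1728 = 5481804.26 C/s


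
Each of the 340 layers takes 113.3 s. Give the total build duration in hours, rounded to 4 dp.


t = 340 * 113.3 / 3600 = 10.7006 hrs


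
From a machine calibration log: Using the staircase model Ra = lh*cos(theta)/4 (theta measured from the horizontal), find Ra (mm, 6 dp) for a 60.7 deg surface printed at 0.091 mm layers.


Ra = 0.091 * cos(60.7) / 4 = 0.011133 mm


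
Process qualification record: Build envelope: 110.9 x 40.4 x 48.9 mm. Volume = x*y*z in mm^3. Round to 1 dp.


V = 110.9 * 40.4 * 48.9 = 219089.6 mm^3


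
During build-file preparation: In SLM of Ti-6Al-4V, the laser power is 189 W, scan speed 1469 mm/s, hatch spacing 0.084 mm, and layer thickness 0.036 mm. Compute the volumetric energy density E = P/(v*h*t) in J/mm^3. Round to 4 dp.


E = 189 / (1469*0.084*0.036) = 42.5459 J/mm^3


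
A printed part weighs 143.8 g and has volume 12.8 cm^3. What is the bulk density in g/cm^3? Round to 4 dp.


rho = 143.8 / 12.8 = 11.2344 g/cm^3


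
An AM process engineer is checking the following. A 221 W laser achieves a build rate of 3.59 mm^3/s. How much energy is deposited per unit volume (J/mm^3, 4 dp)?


SE = 221 / 3.59 = 61.5599 J/mm^3


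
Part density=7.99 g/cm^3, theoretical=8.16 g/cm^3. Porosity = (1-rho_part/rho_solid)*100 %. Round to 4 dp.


Porosity = (1-7.99/8.16)*100 = 2.0833 %


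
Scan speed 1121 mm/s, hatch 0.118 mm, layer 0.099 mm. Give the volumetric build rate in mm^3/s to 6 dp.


Rate = 1121 * 0.118 * 0.099 = 13.095522 mm^3/s


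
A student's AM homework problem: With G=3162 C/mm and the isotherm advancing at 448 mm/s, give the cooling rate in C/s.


CR = 3162 * 448 = 1416576 C/s


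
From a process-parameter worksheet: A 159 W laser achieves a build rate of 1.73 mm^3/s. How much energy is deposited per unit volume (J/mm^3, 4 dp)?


SE = 159 / 1.73 = 91.9075 J/mm^3


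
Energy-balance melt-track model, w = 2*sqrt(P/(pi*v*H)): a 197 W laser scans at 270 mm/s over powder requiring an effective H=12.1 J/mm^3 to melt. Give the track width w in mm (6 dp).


w = 2*sqrt(197/(pi*270*12.1)) = 0.277085 mm


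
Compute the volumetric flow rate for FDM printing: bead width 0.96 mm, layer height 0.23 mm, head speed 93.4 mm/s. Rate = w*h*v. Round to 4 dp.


Rate = 0.96 * 0.23 * 93.4 = 20.6227 mm^3/s


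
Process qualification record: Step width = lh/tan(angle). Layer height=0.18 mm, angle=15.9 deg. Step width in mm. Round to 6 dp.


step = 0.18 / tan(15.9) = 0.631895 mm


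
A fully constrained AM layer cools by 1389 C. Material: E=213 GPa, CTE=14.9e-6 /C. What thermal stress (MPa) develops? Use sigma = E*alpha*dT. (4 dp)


sigma = 213*1000 * 14.9e-6 * 1389 = 4408.2693 MPa


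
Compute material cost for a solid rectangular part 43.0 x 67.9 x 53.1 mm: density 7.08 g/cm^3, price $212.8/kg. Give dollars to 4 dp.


V = 43.0 * 67.9 * 53.1 = 155036.07 mm^3 = 155.03607 cm^3
Mass = 155.03607 * 7.08 / 1000 = 1.09765538 kg
Cost = 1.09765538 * 212.8 = 233.5811 $


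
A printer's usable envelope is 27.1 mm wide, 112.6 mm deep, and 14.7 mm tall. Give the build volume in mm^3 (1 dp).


V = 27.1 * 112.6 * 14.7 = 44856.5 mm^3


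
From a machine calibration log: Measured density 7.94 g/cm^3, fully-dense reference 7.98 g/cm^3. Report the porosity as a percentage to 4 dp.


Porosity = (1-7.94/7.98)*100 = 0.5013 %


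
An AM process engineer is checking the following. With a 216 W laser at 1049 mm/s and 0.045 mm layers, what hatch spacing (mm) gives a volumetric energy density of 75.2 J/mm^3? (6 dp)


h = 216 / (75.2*1049*0.045) = 0.060848 mm


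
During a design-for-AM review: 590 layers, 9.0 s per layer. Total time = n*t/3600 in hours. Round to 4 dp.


t = 590 * 9.0 / 3600 = 1.475 hrs


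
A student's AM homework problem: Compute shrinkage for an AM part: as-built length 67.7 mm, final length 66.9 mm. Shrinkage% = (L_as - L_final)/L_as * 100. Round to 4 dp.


Shrinkage = ((67.7-66.9)/67.7)*100 = 1.1817 %


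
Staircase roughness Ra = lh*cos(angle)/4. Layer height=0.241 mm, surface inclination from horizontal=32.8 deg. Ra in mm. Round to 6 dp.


Ra = 0.241 * cos(32.8) / 4 = 0.050644 mm


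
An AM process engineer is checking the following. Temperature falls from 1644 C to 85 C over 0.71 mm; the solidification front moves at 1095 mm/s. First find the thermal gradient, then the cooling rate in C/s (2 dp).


G = (1644-85)/0.71 = 2195.77464789 C/mm
CR = 2195.77464789 * 1095 = 2404373.24 C/s


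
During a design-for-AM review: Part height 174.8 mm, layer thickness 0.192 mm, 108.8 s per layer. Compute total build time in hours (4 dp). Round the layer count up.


Layers = ceil(174.8/0.192) = 911
t = 911 * 108.8 / 3600 = 27.5324 hrs


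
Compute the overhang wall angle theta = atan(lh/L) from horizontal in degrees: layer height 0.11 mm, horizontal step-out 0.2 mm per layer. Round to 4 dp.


angle = atan(0.11/0.2) = 28.8108 degrees


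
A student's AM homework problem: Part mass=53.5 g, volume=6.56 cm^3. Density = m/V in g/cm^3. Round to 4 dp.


rho = 53.5 / 6.56 = 8.1555 g/cm^3


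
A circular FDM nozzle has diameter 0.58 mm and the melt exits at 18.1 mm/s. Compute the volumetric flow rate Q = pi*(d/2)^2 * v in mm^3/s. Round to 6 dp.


A = pi*(0.58/2)^2 = 0.26420794 mm^2
Q = 0.26420794 * 18.1 = 4.782164 mm^3/s


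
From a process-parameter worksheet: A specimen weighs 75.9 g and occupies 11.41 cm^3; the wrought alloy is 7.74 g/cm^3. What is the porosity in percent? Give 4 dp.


rho_part = 75.9 / 11.41 = 6.6520596 g/cm^3
Porosity = (1 - 6.6520596/7.74)*100 = 14.0561 %


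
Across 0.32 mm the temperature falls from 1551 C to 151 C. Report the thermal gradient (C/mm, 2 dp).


G = (1551-151)/0.32 = 4375.0 C/mm


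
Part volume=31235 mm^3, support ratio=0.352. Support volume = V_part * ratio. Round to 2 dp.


V_support = 31235 * 0.352 = 10994.72 mm^3


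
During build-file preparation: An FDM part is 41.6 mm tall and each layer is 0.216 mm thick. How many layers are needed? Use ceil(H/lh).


Layers = ceil(41.6/0.216) = 193


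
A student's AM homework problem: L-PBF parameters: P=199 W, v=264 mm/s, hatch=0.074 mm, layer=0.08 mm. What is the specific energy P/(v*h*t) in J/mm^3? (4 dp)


Build rate = 264 * 0.074 * 0.08 = 1.56288 mm^3/s
SE = 199 / 1.56288 = 127.329 J/mm^3
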